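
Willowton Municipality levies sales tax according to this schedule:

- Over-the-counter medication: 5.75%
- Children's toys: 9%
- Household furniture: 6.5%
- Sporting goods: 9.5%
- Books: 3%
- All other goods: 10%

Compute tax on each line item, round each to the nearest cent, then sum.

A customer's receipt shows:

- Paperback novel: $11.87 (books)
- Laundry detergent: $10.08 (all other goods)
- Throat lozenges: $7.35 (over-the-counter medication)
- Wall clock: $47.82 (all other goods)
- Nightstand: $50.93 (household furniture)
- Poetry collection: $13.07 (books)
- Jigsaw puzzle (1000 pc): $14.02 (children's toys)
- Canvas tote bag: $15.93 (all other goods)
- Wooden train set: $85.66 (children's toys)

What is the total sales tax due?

Paperback novel $11.87: books → 3% → $0.36
Laundry detergent $10.08: all other goods → 10% → $1.01
Throat lozenges $7.35: over-the-counter medication → 5.75% → $0.42
Wall clock $47.82: all other goods → 10% → $4.78
Nightstand $50.93: household furniture → 6.5% → $3.31
Poetry collection $13.07: books → 3% → $0.39
Jigsaw puzzle (1000 pc) $14.02: children's toys → 9% → $1.26
Canvas tote bag $15.93: all other goods → 10% → $1.59
Wooden train set $85.66: children's toys → 9% → $7.71
Total tax = $0.36 + $1.01 + $0.42 + $4.78 + $3.31 + $0.39 + $1.26 + $1.59 + $7.71 = $20.83

$20.83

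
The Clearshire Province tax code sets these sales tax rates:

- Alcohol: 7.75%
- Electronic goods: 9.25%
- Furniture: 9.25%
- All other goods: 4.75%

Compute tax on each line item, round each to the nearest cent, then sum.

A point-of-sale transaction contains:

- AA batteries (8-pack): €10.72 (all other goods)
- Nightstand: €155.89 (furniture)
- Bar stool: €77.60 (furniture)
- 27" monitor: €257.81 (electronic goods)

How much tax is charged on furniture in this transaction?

Nightstand €155.89: furniture → 9.25% → €14.42
Bar stool €77.60: furniture → 9.25% → €7.18
Tax on furniture = €14.42 + €7.18 = €21.60

€21.60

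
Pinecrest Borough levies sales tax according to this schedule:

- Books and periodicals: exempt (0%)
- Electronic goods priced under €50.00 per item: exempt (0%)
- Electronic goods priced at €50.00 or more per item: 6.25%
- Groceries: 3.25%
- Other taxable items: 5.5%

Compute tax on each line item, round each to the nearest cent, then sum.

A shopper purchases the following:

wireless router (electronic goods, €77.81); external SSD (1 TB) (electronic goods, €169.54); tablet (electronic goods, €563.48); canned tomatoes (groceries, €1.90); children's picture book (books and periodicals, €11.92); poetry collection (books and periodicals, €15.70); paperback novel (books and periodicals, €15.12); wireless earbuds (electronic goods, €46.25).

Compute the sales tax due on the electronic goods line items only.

Wireless router €77.81: electronic goods, €50.00 or more → 6.25% → €4.86
External SSD (1 TB) €169.54: electronic goods, €50.00 or more → 6.25% → €10.60
Tablet €563.48: electronic goods, €50.00 or more → 6.25% → €35.22
Wireless earbuds €46.25: electronic goods, under €50.00 → 0% → €0.00
Tax on electronic goods = €4.86 + €10.60 + €35.22 + €0.00 = €50.68

€50.68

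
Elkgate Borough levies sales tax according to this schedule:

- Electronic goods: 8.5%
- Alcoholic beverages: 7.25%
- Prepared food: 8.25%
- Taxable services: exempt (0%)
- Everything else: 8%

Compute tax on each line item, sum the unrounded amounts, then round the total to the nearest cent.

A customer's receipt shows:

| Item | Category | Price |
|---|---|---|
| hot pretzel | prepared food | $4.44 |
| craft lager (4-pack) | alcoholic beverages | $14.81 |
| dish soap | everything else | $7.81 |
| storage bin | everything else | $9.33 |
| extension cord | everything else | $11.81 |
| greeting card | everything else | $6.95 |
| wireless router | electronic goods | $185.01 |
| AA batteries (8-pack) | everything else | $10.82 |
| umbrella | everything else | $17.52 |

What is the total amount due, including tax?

Hot pretzel $4.44: prepared food → 8.25% → $0.3663
Craft lager (4-pack) $14.81: alcoholic beverages → 7.25% → $1.073725
Dish soap $7.81: everything else → 8% → $0.6248
Storage bin $9.33: everything else → 8% → $0.7464
Extension cord $11.81: everything else → 8% → $0.9448
Greeting card $6.95: everything else → 8% → $0.556
Wireless router $185.01: electronic goods → 8.5% → $15.72585
AA batteries (8-pack) $10.82: everything else → 8% → $0.8656
Umbrella $17.52: everything else → 8% → $1.4016
Subtotal = $268.50; unrounded tax = $22.305075 → $22.31; total due = $290.81

$290.81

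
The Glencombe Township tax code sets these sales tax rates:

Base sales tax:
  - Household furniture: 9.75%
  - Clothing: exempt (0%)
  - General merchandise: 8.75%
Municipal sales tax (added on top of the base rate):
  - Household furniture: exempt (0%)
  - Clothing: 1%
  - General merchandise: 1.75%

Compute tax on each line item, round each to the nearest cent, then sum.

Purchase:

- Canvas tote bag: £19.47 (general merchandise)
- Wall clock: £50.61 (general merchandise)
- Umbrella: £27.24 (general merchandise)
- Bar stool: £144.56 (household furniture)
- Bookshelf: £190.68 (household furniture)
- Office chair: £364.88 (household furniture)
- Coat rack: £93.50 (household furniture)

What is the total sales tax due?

£87.59

Canvas tote bag £19.47: general merchandise → 8.75% + 1.75% municipal = 10.5% → £2.04
Wall clock £50.61: general merchandise → 8.75% + 1.75% municipal = 10.5% → £5.31
Umbrella £27.24: general merchandise → 8.75% + 1.75% municipal = 10.5% → £2.86
Bar stool £144.56: household furniture → 9.75% + 0% municipal = 9.75% → £14.09
Bookshelf £190.68: household furniture → 9.75% + 0% municipal = 9.75% → £18.59
Office chair £364.88: household furniture → 9.75% + 0% municipal = 9.75% → £35.58
Coat rack £93.50: household furniture → 9.75% + 0% municipal = 9.75% → £9.12
Total tax = £2.04 + £5.31 + £2.86 + £14.09 + £18.59 + £35.58 + £9.12 = £87.59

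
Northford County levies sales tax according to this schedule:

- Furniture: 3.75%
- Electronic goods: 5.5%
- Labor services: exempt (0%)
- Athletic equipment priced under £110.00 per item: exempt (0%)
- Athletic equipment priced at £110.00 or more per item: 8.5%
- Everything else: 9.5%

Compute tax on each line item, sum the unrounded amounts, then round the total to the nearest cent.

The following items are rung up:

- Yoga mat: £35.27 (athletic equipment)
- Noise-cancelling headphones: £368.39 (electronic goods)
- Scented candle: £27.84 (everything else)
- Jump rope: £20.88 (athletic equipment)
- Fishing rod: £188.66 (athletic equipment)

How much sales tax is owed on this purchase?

£38.94

Yoga mat £35.27: athletic equipment, under £110.00 → 0% → £0.00
Noise-cancelling headphones £368.39: electronic goods → 5.5% → £20.26145
Scented candle £27.84: everything else → 9.5% → £2.6448
Jump rope £20.88: athletic equipment, under £110.00 → 0% → £0.00
Fishing rod £188.66: athletic equipment, £110.00 or more → 8.5% → £16.0361
Unrounded tax sum = £38.94235 → £38.94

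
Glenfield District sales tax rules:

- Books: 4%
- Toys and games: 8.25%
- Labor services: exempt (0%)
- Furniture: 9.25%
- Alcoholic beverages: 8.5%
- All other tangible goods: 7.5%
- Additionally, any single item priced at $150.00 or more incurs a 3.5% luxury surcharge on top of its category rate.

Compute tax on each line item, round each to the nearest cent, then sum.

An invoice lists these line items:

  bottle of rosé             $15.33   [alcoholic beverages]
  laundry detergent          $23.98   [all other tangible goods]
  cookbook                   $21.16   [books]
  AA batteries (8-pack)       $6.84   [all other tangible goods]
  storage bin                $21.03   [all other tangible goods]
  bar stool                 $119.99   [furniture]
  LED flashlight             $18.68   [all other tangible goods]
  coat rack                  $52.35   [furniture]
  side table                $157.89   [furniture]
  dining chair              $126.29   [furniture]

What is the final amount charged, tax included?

$618.73

Bottle of rosé $15.33: alcoholic beverages → 8.5% → $1.30
Laundry detergent $23.98: all other tangible goods → 7.5% → $1.80
Cookbook $21.16: books → 4% → $0.85
AA batteries (8-pack) $6.84: all other tangible goods → 7.5% → $0.51
Storage bin $21.03: all other tangible goods → 7.5% → $1.58
Bar stool $119.99: furniture → 9.25% → $11.10
LED flashlight $18.68: all other tangible goods → 7.5% → $1.40
Coat rack $52.35: furniture → 9.25% → $4.84
Side table $157.89: furniture → 9.25% + 3.5% surcharge = 12.75% → $20.13
Dining chair $126.29: furniture → 9.25% → $11.68
Subtotal = $563.54; tax = $55.19; total due = $618.73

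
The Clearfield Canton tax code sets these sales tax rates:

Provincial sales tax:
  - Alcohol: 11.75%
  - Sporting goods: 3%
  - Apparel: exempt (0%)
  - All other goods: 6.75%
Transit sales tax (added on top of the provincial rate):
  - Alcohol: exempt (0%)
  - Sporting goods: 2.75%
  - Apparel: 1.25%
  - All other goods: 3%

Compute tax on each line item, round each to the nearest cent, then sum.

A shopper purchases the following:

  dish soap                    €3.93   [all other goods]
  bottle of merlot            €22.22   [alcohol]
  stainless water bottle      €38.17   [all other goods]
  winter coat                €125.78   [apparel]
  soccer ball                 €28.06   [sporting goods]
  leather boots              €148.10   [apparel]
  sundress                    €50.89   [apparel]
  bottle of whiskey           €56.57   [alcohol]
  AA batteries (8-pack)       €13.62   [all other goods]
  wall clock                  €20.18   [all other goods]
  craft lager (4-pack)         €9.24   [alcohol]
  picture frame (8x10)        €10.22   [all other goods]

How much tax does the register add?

Dish soap €3.93: all other goods → 6.75% + 3% transit = 9.75% → €0.38
Bottle of merlot €22.22: alcohol → 11.75% + 0% transit = 11.75% → €2.61
Stainless water bottle €38.17: all other goods → 6.75% + 3% transit = 9.75% → €3.72
Winter coat €125.78: apparel → 0% + 1.25% transit = 1.25% → €1.57
Soccer ball €28.06: sporting goods → 3% + 2.75% transit = 5.75% → €1.61
Leather boots €148.10: apparel → 0% + 1.25% transit = 1.25% → €1.85
Sundress €50.89: apparel → 0% + 1.25% transit = 1.25% → €0.64
Bottle of whiskey €56.57: alcohol → 11.75% + 0% transit = 11.75% → €6.65
AA batteries (8-pack) €13.62: all other goods → 6.75% + 3% transit = 9.75% → €1.33
Wall clock €20.18: all other goods → 6.75% + 3% transit = 9.75% → €1.97
Craft lager (4-pack) €9.24: alcohol → 11.75% + 0% transit = 11.75% → €1.09
Picture frame (8x10) €10.22: all other goods → 6.75% + 3% transit = 9.75% → €1.00
Total tax = €0.38 + €2.61 + €3.72 + €1.57 + €1.61 + €1.85 + €0.64 + €6.65 + €1.33 + €1.97 + €1.09 + €1.00 = €24.42

€24.42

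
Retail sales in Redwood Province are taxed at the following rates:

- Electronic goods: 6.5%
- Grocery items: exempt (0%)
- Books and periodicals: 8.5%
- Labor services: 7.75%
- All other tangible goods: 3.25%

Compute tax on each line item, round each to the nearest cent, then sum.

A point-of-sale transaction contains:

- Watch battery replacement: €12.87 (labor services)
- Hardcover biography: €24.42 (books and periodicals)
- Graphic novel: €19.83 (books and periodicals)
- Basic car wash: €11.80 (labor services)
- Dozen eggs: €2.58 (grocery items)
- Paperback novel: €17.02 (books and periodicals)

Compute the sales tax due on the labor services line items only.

€1.91

Watch battery replacement €12.87: labor services → 7.75% → €1.00
Basic car wash €11.80: labor services → 7.75% → €0.91
Tax on labor services = €1.00 + €0.91 = €1.91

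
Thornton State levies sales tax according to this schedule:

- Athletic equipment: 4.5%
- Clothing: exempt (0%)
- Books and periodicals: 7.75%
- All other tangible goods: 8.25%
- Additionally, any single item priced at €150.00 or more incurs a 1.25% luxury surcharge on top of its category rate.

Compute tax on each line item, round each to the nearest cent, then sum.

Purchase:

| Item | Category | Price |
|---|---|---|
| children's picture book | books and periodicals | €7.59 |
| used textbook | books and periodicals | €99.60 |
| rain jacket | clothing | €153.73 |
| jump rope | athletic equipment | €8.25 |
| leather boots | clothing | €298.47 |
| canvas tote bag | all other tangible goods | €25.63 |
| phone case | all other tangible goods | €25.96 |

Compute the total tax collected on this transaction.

Children's picture book €7.59: books and periodicals → 7.75% → €0.59
Used textbook €99.60: books and periodicals → 7.75% → €7.72
Rain jacket €153.73: clothing → 0% + 1.25% surcharge = 1.25% → €1.92
Jump rope €8.25: athletic equipment → 4.5% → €0.37
Leather boots €298.47: clothing → 0% + 1.25% surcharge = 1.25% → €3.73
Canvas tote bag €25.63: all other tangible goods → 8.25% → €2.11
Phone case €25.96: all other tangible goods → 8.25% → €2.14
Total tax = €0.59 + €7.72 + €1.92 + €0.37 + €3.73 + €2.11 + €2.14 = €18.58

€18.58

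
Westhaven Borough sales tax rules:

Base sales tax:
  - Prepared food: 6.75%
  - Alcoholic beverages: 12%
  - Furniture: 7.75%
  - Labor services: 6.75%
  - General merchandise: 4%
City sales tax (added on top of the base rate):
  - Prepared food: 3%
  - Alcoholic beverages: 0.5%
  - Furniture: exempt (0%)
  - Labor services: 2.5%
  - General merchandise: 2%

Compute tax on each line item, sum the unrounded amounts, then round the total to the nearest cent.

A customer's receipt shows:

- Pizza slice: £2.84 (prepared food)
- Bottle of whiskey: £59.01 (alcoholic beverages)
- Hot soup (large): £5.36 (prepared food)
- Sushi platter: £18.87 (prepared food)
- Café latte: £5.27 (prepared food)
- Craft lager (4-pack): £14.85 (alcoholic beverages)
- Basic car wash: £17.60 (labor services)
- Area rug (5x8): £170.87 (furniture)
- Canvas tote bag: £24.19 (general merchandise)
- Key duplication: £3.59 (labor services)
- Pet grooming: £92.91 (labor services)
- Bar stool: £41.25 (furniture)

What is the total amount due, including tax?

£497.44

Pizza slice £2.84: prepared food → 6.75% + 3% city = 9.75% → £0.2769
Bottle of whiskey £59.01: alcoholic beverages → 12% + 0.5% city = 12.5% → £7.37625
Hot soup (large) £5.36: prepared food → 6.75% + 3% city = 9.75% → £0.5226
Sushi platter £18.87: prepared food → 6.75% + 3% city = 9.75% → £1.839825
Café latte £5.27: prepared food → 6.75% + 3% city = 9.75% → £0.513825
Craft lager (4-pack) £14.85: alcoholic beverages → 12% + 0.5% city = 12.5% → £1.85625
Basic car wash £17.60: labor services → 6.75% + 2.5% city = 9.25% → £1.628
Area rug (5x8) £170.87: furniture → 7.75% + 0% city = 7.75% → £13.242425
Canvas tote bag £24.19: general merchandise → 4% + 2% city = 6% → £1.4514
Key duplication £3.59: labor services → 6.75% + 2.5% city = 9.25% → £0.332075
Pet grooming £92.91: labor services → 6.75% + 2.5% city = 9.25% → £8.594175
Bar stool £41.25: furniture → 7.75% + 0% city = 7.75% → £3.196875
Subtotal = £456.61; unrounded tax = £40.8306 → £40.83; total due = £497.44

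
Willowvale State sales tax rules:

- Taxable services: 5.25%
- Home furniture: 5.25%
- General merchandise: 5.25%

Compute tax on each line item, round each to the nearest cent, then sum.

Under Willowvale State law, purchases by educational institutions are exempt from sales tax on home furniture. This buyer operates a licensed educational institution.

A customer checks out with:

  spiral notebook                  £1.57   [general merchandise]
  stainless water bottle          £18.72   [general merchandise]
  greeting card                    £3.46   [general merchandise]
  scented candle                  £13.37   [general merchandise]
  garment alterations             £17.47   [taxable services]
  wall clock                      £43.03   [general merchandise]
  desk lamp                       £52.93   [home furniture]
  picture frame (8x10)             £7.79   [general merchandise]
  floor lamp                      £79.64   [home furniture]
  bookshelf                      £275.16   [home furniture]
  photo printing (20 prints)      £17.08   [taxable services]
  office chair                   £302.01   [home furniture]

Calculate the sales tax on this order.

Spiral notebook £1.57: general merchandise → 5.25% → £0.08
Stainless water bottle £18.72: general merchandise → 5.25% → £0.98
Greeting card £3.46: general merchandise → 5.25% → £0.18
Scented candle £13.37: general merchandise → 5.25% → £0.70
Garment alterations £17.47: taxable services → 5.25% → £0.92
Wall clock £43.03: general merchandise → 5.25% → £2.26
Desk lamp £52.93: home furniture, buyer-exempt → 0% → £0.00
Picture frame (8x10) £7.79: general merchandise → 5.25% → £0.41
Floor lamp £79.64: home furniture, buyer-exempt → 0% → £0.00
Bookshelf £275.16: home furniture, buyer-exempt → 0% → £0.00
Photo printing (20 prints) £17.08: taxable services → 5.25% → £0.90
Office chair £302.01: home furniture, buyer-exempt → 0% → £0.00
Total tax = £0.08 + £0.98 + £0.18 + £0.70 + £0.92 + £2.26 + £0.41 + £0.90 = £6.43

£6.43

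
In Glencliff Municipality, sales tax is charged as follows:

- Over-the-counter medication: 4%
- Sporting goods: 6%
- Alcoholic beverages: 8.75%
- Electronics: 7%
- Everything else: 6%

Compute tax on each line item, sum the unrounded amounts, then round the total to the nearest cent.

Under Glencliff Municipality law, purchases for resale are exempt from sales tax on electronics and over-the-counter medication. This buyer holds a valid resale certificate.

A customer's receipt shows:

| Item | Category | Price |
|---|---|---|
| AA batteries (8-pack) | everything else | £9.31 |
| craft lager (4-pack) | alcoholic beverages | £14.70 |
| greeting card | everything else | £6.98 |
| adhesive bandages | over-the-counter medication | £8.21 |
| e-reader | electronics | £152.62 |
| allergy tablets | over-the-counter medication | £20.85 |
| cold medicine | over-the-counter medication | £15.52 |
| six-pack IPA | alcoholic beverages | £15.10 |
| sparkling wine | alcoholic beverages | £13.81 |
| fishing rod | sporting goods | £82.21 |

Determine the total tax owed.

AA batteries (8-pack) £9.31: everything else → 6% → £0.5586
Craft lager (4-pack) £14.70: alcoholic beverages → 8.75% → £1.28625
Greeting card £6.98: everything else → 6% → £0.4188
Adhesive bandages £8.21: over-the-counter medication, buyer-exempt → 0% → £0.00
E-reader £152.62: electronics, buyer-exempt → 0% → £0.00
Allergy tablets £20.85: over-the-counter medication, buyer-exempt → 0% → £0.00
Cold medicine £15.52: over-the-counter medication, buyer-exempt → 0% → £0.00
Six-pack IPA £15.10: alcoholic beverages → 8.75% → £1.32125
Sparkling wine £13.81: alcoholic beverages → 8.75% → £1.208375
Fishing rod £82.21: sporting goods → 6% → £4.9326
Unrounded tax sum = £9.725875 → £9.73

£9.73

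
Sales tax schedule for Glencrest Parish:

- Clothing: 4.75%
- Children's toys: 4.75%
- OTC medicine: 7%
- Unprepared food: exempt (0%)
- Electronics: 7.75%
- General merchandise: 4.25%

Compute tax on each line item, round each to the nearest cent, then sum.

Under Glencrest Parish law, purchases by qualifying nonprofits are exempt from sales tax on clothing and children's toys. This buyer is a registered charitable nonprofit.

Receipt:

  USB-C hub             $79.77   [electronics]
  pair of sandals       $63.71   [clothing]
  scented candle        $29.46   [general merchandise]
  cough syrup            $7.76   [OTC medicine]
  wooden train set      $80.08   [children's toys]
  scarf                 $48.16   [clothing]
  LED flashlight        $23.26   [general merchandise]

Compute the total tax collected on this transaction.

$8.96

USB-C hub $79.77: electronics → 7.75% → $6.18
Pair of sandals $63.71: clothing, buyer-exempt → 0% → $0.00
Scented candle $29.46: general merchandise → 4.25% → $1.25
Cough syrup $7.76: OTC medicine → 7% → $0.54
Wooden train set $80.08: children's toys, buyer-exempt → 0% → $0.00
Scarf $48.16: clothing, buyer-exempt → 0% → $0.00
LED flashlight $23.26: general merchandise → 4.25% → $0.99
Total tax = $6.18 + $1.25 + $0.54 + $0.99 = $8.96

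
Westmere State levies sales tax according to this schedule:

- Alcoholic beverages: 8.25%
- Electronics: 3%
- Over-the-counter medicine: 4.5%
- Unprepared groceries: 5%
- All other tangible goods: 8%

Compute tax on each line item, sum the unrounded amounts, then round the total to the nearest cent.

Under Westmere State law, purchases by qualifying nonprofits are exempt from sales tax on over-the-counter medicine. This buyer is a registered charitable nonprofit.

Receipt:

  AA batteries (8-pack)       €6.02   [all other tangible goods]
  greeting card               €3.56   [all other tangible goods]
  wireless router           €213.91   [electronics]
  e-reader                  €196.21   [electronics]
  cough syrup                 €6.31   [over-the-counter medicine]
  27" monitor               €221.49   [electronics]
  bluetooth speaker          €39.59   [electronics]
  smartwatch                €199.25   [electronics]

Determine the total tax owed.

€26.88

AA batteries (8-pack) €6.02: all other tangible goods → 8% → €0.4816
Greeting card €3.56: all other tangible goods → 8% → €0.2848
Wireless router €213.91: electronics → 3% → €6.4173
E-reader €196.21: electronics → 3% → €5.8863
Cough syrup €6.31: over-the-counter medicine, buyer-exempt → 0% → €0.00
27" monitor €221.49: electronics → 3% → €6.6447
Bluetooth speaker €39.59: electronics → 3% → €1.1877
Smartwatch €199.25: electronics → 3% → €5.9775
Unrounded tax sum = €26.8799 → €26.88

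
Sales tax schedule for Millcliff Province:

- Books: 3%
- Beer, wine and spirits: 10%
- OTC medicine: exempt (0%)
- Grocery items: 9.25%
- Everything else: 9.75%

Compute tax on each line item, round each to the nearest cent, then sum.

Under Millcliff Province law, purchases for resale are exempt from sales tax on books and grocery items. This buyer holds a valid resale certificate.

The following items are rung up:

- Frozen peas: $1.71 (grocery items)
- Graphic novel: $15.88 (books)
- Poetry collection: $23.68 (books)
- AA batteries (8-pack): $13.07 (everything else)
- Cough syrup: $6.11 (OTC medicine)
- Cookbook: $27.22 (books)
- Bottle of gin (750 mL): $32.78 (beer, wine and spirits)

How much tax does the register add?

$4.55

Frozen peas $1.71: grocery items, buyer-exempt → 0% → $0.00
Graphic novel $15.88: books, buyer-exempt → 0% → $0.00
Poetry collection $23.68: books, buyer-exempt → 0% → $0.00
AA batteries (8-pack) $13.07: everything else → 9.75% → $1.27
Cough syrup $6.11: OTC medicine → 0% → $0.00
Cookbook $27.22: books, buyer-exempt → 0% → $0.00
Bottle of gin (750 mL) $32.78: beer, wine and spirits → 10% → $3.28
Total tax = $1.27 + $3.28 = $4.55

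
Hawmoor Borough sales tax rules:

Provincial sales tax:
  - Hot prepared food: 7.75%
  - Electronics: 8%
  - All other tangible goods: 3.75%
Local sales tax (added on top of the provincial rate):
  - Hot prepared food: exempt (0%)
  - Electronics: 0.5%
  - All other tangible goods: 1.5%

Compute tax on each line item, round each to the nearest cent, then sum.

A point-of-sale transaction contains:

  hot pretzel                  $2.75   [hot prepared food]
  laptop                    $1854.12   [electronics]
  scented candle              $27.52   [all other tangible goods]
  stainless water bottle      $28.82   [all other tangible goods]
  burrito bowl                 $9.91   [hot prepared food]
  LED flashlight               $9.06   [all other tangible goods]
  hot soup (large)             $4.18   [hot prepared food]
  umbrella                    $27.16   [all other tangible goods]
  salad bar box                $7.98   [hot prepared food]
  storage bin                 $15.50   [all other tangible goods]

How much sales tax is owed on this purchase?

Hot pretzel $2.75: hot prepared food → 7.75% + 0% local = 7.75% → $0.21
Laptop $1854.12: electronics → 8% + 0.5% local = 8.5% → $157.60
Scented candle $27.52: all other tangible goods → 3.75% + 1.5% local = 5.25% → $1.44
Stainless water bottle $28.82: all other tangible goods → 3.75% + 1.5% local = 5.25% → $1.51
Burrito bowl $9.91: hot prepared food → 7.75% + 0% local = 7.75% → $0.77
LED flashlight $9.06: all other tangible goods → 3.75% + 1.5% local = 5.25% → $0.48
Hot soup (large) $4.18: hot prepared food → 7.75% + 0% local = 7.75% → $0.32
Umbrella $27.16: all other tangible goods → 3.75% + 1.5% local = 5.25% → $1.43
Salad bar box $7.98: hot prepared food → 7.75% + 0% local = 7.75% → $0.62
Storage bin $15.50: all other tangible goods → 3.75% + 1.5% local = 5.25% → $0.81
Total tax = $0.21 + $157.60 + $1.44 + $1.51 + $0.77 + $0.48 + $0.32 + $1.43 + $0.62 + $0.81 = $165.19

$165.19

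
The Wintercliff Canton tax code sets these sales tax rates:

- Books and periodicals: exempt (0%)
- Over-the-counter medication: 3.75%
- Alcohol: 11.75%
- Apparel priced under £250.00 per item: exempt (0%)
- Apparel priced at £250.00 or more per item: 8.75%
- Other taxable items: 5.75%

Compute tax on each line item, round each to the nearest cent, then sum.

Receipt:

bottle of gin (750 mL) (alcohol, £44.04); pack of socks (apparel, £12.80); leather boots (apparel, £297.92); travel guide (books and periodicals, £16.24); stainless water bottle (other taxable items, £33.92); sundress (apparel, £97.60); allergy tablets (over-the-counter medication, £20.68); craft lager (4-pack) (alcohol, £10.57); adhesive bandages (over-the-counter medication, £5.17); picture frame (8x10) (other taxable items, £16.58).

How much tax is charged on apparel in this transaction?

Pack of socks £12.80: apparel, under £250.00 → 0% → £0.00
Leather boots £297.92: apparel, £250.00 or more → 8.75% → £26.07
Sundress £97.60: apparel, under £250.00 → 0% → £0.00
Tax on apparel = £0.00 + £26.07 + £0.00 = £26.07

£26.07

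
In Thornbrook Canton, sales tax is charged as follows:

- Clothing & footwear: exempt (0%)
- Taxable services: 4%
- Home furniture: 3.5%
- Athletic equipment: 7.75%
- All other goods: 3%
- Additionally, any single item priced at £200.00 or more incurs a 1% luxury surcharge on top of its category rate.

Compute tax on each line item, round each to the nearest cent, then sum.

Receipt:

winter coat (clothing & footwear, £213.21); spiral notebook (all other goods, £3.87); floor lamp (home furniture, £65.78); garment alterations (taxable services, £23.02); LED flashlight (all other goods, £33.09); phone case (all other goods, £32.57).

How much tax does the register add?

Winter coat £213.21: clothing & footwear → 0% + 1% surcharge = 1% → £2.13
Spiral notebook £3.87: all other goods → 3% → £0.12
Floor lamp £65.78: home furniture → 3.5% → £2.30
Garment alterations £23.02: taxable services → 4% → £0.92
LED flashlight £33.09: all other goods → 3% → £0.99
Phone case £32.57: all other goods → 3% → £0.98
Total tax = £2.13 + £0.12 + £2.30 + £0.92 + £0.99 + £0.98 = £7.44

£7.44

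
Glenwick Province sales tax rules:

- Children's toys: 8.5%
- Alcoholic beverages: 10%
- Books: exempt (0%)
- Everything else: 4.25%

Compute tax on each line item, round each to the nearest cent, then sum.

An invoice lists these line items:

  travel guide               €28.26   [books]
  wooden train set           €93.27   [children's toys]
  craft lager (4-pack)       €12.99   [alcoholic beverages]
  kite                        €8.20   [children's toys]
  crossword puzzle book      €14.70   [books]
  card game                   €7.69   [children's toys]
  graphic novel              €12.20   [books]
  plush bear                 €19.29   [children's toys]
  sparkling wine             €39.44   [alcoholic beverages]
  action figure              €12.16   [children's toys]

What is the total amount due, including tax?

Travel guide €28.26: books → 0% → €0.00
Wooden train set €93.27: children's toys → 8.5% → €7.93
Craft lager (4-pack) €12.99: alcoholic beverages → 10% → €1.30
Kite €8.20: children's toys → 8.5% → €0.70
Crossword puzzle book €14.70: books → 0% → €0.00
Card game €7.69: children's toys → 8.5% → €0.65
Graphic novel €12.20: books → 0% → €0.00
Plush bear €19.29: children's toys → 8.5% → €1.64
Sparkling wine €39.44: alcoholic beverages → 10% → €3.94
Action figure €12.16: children's toys → 8.5% → €1.03
Subtotal = €248.20; tax = €17.19; total due = €265.39

€265.39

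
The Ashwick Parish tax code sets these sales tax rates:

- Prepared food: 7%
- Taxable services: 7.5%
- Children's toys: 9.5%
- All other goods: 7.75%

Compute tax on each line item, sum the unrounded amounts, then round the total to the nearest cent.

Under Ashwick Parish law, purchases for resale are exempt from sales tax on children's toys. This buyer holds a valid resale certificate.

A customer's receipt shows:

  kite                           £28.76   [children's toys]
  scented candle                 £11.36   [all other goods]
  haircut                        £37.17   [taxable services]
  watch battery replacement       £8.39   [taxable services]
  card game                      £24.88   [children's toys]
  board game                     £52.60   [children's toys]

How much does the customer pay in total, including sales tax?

Kite £28.76: children's toys, buyer-exempt → 0% → £0.00
Scented candle £11.36: all other goods → 7.75% → £0.8804
Haircut £37.17: taxable services → 7.5% → £2.78775
Watch battery replacement £8.39: taxable services → 7.5% → £0.62925
Card game £24.88: children's toys, buyer-exempt → 0% → £0.00
Board game £52.60: children's toys, buyer-exempt → 0% → £0.00
Subtotal = £163.16; unrounded tax = £4.2974 → £4.30; total due = £167.46

£167.46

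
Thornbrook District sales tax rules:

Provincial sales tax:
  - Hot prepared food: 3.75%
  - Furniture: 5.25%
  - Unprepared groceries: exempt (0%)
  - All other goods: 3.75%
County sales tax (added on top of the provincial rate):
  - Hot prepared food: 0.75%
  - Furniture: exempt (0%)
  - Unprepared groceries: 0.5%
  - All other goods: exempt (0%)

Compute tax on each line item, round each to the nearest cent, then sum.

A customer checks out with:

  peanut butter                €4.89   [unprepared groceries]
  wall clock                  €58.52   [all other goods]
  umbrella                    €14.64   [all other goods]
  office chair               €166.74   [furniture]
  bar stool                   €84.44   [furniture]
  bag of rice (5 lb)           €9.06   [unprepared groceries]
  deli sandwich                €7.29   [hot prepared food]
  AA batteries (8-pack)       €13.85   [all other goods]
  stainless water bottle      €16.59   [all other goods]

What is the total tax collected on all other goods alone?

€3.88

Wall clock €58.52: all other goods → 3.75% + 0% county = 3.75% → €2.19
Umbrella €14.64: all other goods → 3.75% + 0% county = 3.75% → €0.55
AA batteries (8-pack) €13.85: all other goods → 3.75% + 0% county = 3.75% → €0.52
Stainless water bottle €16.59: all other goods → 3.75% + 0% county = 3.75% → €0.62
Tax on all other goods = €2.19 + €0.55 + €0.52 + €0.62 = €3.88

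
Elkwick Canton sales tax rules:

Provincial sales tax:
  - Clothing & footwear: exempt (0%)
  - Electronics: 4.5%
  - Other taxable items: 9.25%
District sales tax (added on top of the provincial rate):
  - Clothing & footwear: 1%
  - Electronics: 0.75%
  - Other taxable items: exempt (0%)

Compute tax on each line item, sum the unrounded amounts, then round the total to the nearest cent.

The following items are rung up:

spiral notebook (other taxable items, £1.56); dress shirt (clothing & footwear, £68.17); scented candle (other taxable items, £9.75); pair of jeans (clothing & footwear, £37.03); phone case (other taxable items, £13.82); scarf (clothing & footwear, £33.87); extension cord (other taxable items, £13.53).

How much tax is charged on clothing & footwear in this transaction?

£1.39

Dress shirt £68.17: clothing & footwear → 0% + 1% district = 1% → £0.6817
Pair of jeans £37.03: clothing & footwear → 0% + 1% district = 1% → £0.3703
Scarf £33.87: clothing & footwear → 0% + 1% district = 1% → £0.3387
Tax on clothing & footwear: unrounded sum = £1.3907 → £1.39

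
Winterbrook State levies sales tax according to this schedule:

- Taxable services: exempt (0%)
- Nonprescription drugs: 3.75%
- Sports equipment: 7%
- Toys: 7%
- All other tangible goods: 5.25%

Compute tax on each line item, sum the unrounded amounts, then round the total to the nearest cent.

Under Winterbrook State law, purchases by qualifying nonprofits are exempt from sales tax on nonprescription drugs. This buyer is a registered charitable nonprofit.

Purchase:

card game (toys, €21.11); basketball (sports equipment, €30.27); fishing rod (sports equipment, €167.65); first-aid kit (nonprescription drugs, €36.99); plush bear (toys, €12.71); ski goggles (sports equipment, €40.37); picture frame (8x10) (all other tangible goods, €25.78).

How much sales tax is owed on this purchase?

€20.40

Card game €21.11: toys → 7% → €1.4777
Basketball €30.27: sports equipment → 7% → €2.1189
Fishing rod €167.65: sports equipment → 7% → €11.7355
First-aid kit €36.99: nonprescription drugs, buyer-exempt → 0% → €0.00
Plush bear €12.71: toys → 7% → €0.8897
Ski goggles €40.37: sports equipment → 7% → €2.8259
Picture frame (8x10) €25.78: all other tangible goods → 5.25% → €1.35345
Unrounded tax sum = €20.40115 → €20.40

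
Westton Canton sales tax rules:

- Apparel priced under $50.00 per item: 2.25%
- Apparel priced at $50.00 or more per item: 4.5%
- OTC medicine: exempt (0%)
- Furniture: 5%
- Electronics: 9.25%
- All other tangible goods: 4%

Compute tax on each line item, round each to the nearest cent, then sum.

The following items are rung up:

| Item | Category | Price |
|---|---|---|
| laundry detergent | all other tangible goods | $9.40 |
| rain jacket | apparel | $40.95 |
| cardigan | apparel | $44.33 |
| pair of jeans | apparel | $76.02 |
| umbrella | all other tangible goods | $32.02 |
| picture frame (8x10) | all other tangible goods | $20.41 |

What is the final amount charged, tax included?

$230.95

Laundry detergent $9.40: all other tangible goods → 4% → $0.38
Rain jacket $40.95: apparel, under $50.00 → 2.25% → $0.92
Cardigan $44.33: apparel, under $50.00 → 2.25% → $1.00
Pair of jeans $76.02: apparel, $50.00 or more → 4.5% → $3.42
Umbrella $32.02: all other tangible goods → 4% → $1.28
Picture frame (8x10) $20.41: all other tangible goods → 4% → $0.82
Subtotal = $223.13; tax = $7.82; total due = $230.95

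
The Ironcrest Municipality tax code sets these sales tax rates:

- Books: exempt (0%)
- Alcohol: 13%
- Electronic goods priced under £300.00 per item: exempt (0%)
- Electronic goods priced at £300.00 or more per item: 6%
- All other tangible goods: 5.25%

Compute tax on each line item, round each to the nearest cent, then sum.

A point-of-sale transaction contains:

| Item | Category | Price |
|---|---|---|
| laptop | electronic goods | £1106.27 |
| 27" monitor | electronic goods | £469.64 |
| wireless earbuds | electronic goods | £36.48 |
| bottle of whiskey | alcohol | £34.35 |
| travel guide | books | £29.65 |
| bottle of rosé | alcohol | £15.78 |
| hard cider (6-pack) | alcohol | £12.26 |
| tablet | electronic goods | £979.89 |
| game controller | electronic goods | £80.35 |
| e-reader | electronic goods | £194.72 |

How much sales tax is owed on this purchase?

£161.46

Laptop £1106.27: electronic goods, £300.00 or more → 6% → £66.38
27" monitor £469.64: electronic goods, £300.00 or more → 6% → £28.18
Wireless earbuds £36.48: electronic goods, under £300.00 → 0% → £0.00
Bottle of whiskey £34.35: alcohol → 13% → £4.47
Travel guide £29.65: books → 0% → £0.00
Bottle of rosé £15.78: alcohol → 13% → £2.05
Hard cider (6-pack) £12.26: alcohol → 13% → £1.59
Tablet £979.89: electronic goods, £300.00 or more → 6% → £58.79
Game controller £80.35: electronic goods, under £300.00 → 0% → £0.00
E-reader £194.72: electronic goods, under £300.00 → 0% → £0.00
Total tax = £66.38 + £28.18 + £4.47 + £2.05 + £1.59 + £58.79 = £161.46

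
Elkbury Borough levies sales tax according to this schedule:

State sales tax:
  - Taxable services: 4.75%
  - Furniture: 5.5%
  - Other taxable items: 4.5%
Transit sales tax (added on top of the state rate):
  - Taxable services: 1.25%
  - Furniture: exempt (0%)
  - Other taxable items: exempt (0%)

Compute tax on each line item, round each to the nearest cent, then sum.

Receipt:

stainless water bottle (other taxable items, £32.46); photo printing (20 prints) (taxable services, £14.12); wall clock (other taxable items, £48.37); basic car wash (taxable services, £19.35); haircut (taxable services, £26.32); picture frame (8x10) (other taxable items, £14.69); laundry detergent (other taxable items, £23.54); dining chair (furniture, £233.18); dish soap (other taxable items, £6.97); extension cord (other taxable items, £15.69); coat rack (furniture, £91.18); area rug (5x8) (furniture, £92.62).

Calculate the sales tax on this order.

£32.89

Stainless water bottle £32.46: other taxable items → 4.5% + 0% transit = 4.5% → £1.46
Photo printing (20 prints) £14.12: taxable services → 4.75% + 1.25% transit = 6% → £0.85
Wall clock £48.37: other taxable items → 4.5% + 0% transit = 4.5% → £2.18
Basic car wash £19.35: taxable services → 4.75% + 1.25% transit = 6% → £1.16
Haircut £26.32: taxable services → 4.75% + 1.25% transit = 6% → £1.58
Picture frame (8x10) £14.69: other taxable items → 4.5% + 0% transit = 4.5% → £0.66
Laundry detergent £23.54: other taxable items → 4.5% + 0% transit = 4.5% → £1.06
Dining chair £233.18: furniture → 5.5% + 0% transit = 5.5% → £12.82
Dish soap £6.97: other taxable items → 4.5% + 0% transit = 4.5% → £0.31
Extension cord £15.69: other taxable items → 4.5% + 0% transit = 4.5% → £0.71
Coat rack £91.18: furniture → 5.5% + 0% transit = 5.5% → £5.01
Area rug (5x8) £92.62: furniture → 5.5% + 0% transit = 5.5% → £5.09
Total tax = £1.46 + £0.85 + £2.18 + £1.16 + £1.58 + £0.66 + £1.06 + £12.82 + £0.31 + £0.71 + £5.01 + £5.09 = £32.89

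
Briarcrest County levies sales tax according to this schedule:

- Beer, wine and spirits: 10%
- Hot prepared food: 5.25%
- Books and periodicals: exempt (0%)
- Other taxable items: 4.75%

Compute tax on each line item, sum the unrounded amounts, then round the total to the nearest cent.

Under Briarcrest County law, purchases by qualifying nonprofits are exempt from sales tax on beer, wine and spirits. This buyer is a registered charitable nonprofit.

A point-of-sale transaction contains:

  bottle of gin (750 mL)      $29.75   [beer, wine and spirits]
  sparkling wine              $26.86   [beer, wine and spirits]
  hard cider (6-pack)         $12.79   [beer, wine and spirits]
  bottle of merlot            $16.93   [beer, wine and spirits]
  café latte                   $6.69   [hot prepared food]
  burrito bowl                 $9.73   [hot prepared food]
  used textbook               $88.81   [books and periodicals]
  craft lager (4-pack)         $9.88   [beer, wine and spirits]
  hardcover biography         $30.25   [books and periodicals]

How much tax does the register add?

Bottle of gin (750 mL) $29.75: beer, wine and spirits, buyer-exempt → 0% → $0.00
Sparkling wine $26.86: beer, wine and spirits, buyer-exempt → 0% → $0.00
Hard cider (6-pack) $12.79: beer, wine and spirits, buyer-exempt → 0% → $0.00
Bottle of merlot $16.93: beer, wine and spirits, buyer-exempt → 0% → $0.00
Café latte $6.69: hot prepared food → 5.25% → $0.351225
Burrito bowl $9.73: hot prepared food → 5.25% → $0.510825
Used textbook $88.81: books and periodicals → 0% → $0.00
Craft lager (4-pack) $9.88: beer, wine and spirits, buyer-exempt → 0% → $0.00
Hardcover biography $30.25: books and periodicals → 0% → $0.00
Unrounded tax sum = $0.86205 → $0.86

$0.86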